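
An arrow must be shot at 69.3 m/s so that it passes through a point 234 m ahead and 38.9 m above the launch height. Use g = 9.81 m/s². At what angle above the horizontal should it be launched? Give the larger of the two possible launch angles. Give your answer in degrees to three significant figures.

Trajectory: y = x tanθ − g x² (1 + tan²θ)/(2v₀²). With x = 234, y = 38.9, v₀ = 69.3, g = 9.81:
55.92 tan²θ − 234 tanθ + (94.82) = 0.
tanθ = [234 ± √(234² − 4 × 55.92 × (94.82))] / (2 × 55.92) = (234 ± 183.1) / 111.8, giving tanθ = 0.4546 or 3.730.
θ = 24.45° or 74.99°; the larger is 74.99°.

75.0°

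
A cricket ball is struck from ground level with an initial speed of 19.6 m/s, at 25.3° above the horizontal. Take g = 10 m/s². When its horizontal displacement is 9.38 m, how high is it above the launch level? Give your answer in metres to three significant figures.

Components: vₓ = 19.60 cos 25.3° = 17.72 m/s, v_y0 = 19.60 sin 25.3° = 8.376 m/s.
Time to reach x = 9.38 m: t = x/vₓ = 9.38/17.72 = 0.5293 s.
Height: y = v_y0 t − ½ g t² = 8.376 × 0.5293 − 5.000 × 0.5293² = 4.434 − 1.401 = 3.033 m.

3.03 m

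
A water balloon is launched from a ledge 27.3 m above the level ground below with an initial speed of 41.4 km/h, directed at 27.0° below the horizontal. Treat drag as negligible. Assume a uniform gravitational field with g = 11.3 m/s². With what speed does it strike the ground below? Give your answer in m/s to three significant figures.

Convert: 41.4 km/h = 41.4/3.6 = 11.50 m/s.
vₓ = 11.50 cos 27.0° = 10.25 m/s; v_y0 = −5.221 m/s (downward).
The projectile lands when y = 27.3 + (−5.221) t − ½·11.3·t² = 0. Positive root: t = (−5.221 + √(5.221² + 2·11.3·27.3)) / 11.3 = (−5.221 + 25.38) / 11.3 = 1.784 s.
Vertical velocity at impact: v_y = v_y0 − g t = −5.221 − 11.3 × 1.784 = −25.38 m/s.
Speed: |v| = √(vₓ² + v_y²) = √(10.25² + 25.38²) = 27.37 m/s.

27.4 m/s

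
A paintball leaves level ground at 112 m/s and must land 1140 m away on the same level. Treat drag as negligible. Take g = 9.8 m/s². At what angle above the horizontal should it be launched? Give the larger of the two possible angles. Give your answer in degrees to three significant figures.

Level-ground range R = v₀² sin(2θ)/g ⇒ sin(2θ) = gR/v₀² = 9.80 × 1140 / 112² = 0.8906.
2θ = 62.95° or 180° − 62.95° = 117.0°, so θ = 31.48° or 58.52°.
The larger angle is 58.52°.

58.5°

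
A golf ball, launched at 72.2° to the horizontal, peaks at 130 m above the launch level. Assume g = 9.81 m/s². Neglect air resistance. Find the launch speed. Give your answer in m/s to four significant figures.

At the peak v_y = 0, so v_y0 = √(2gH) = √(2 × 9.81 × 130) = 50.50 m/s.
v_y0 = v₀ sin θ ⇒ v₀ = 50.50 / sin 72.2° = 53.04 m/s.

53.04 m/s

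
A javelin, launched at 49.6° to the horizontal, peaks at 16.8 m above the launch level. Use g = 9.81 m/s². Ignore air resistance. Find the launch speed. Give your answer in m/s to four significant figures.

23.84 m/s

At the peak v_y = 0, so v_y0 = √(2gH) = √(2 × 9.81 × 16.8) = 18.16 m/s.
v_y0 = v₀ sin θ ⇒ v₀ = 18.16 / sin 49.6° = 23.84 m/s.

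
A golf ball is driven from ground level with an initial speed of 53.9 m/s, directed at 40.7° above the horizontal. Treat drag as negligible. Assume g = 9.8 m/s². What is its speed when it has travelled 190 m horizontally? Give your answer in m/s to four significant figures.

Components: vₓ = 53.90 cos 40.7° = 40.86 m/s, v_y0 = 53.90 sin 40.7° = 35.15 m/s.
x = vₓ t ⇒ t = 190/40.86 = 4.650 s.
Vertical velocity there: v_y = v_y0 − g t = 35.15 − 9.80 × 4.650 = −10.42 m/s.
Speed: √(vₓ² + v_y²) = √(40.86² + 10.42²) = 42.17 m/s.

42.17 m/s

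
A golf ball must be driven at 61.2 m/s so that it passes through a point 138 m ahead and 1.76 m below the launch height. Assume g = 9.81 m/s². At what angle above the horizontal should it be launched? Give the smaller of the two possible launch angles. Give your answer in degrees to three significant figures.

Trajectory: y = x tanθ − g x² (1 + tan²θ)/(2v₀²). With x = 138, y = −1.76, v₀ = 61.2, g = 9.81:
24.94 tan²θ − 138 tanθ + (23.18) = 0.
tanθ = [138 ± √(138² − 4 × 24.94 × (23.18))] / (2 × 24.94) = (138 ± 129.4) / 49.88, giving tanθ = 0.1734 or 5.360.
θ = 9.838° or 79.43°; the smaller is 9.838°.

9.84°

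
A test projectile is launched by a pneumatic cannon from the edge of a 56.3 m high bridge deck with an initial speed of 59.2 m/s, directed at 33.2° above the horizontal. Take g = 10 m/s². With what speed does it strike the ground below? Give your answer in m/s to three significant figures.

vₓ = 59.20 cos 33.2° = 49.54 m/s; v_y0 = 59.20 sin 33.2° = 32.42 m/s.
The projectile lands when y = 56.3 + (32.42) t − ½·10.0·t² = 0. Positive root: t = (32.42 + √(32.42² + 2·10.0·56.3)) / 10.0 = (32.42 + 46.66) / 10.0 = 7.907 s.
Vertical velocity at impact: v_y = v_y0 − g t = 32.42 − 10.0 × 7.907 = −46.66 m/s.
Speed: |v| = √(vₓ² + v_y²) = √(49.54² + 46.66²) = 68.05 m/s.

68.0 m/s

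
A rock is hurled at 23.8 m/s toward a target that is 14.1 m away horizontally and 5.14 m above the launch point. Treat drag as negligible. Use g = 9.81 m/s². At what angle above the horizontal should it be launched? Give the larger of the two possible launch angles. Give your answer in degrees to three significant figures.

82.6°

Trajectory: y = x tanθ − g x² (1 + tan²θ)/(2v₀²). With x = 14.1, y = 5.14, v₀ = 23.8, g = 9.81:
1.722 tan²θ − 14.1 tanθ + (6.862) = 0.
tanθ = [14.1 ± √(14.1² − 4 × 1.722 × (6.862))] / (2 × 1.722) = (14.1 ± 12.31) / 3.443, giving tanθ = 0.5196 or 7.671.
θ = 27.46° or 82.57°; the larger is 82.57°.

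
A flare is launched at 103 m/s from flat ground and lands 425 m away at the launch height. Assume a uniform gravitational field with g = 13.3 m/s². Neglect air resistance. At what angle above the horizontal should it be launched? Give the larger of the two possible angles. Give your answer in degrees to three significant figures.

R = v₀² sin 2θ / g gives sin 2θ = gR/v₀² = 13.3·425/103² = 0.5328.
2θ = 32.19° or 180° − 32.19° = 147.8°, so θ = 16.10° or 73.90°.
The larger angle is 73.90°.

73.9°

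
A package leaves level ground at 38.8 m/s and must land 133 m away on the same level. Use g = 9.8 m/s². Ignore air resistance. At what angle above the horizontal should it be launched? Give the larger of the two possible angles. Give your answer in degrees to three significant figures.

60.0°

From R = (v₀²/g) sin 2θ: sin 2θ = 9.80 × 133 / 1505.4 = 0.8658.
2θ = 59.97° or 180° − 59.97° = 120.0°, so θ = 29.99° or 60.01°.
The larger angle is 60.01°.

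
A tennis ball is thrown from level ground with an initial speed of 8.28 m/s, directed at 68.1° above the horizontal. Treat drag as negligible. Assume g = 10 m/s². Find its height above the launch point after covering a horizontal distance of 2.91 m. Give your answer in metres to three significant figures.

2.80 m

Horizontal component vₓ = 8.280 cos 68.1° = 3.088 m/s; vertical v_y0 = 8.280 sin 68.1° = 7.682 m/s.
At x = 2.91 m, t = x/vₓ = 2.91/3.088 = 0.9423 s.
Height: y = v_y0 t − ½ g t² = 7.682 × 0.9423 − 5.000 × 0.9423² = 7.239 − 4.439 = 2.800 m.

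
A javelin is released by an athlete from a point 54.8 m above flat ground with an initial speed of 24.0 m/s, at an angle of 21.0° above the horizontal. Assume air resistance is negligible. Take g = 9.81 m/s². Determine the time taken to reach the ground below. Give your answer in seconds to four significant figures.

Resolve: vₓ = 24.00 cos 21.0° = 22.41 m/s and v_y0 = 24.00 sin 21.0° = 8.601 m/s.
The projectile lands when y = 54.8 + (8.601) t − ½·9.81·t² = 0. Positive root: t = (8.601 + √(8.601² + 2·9.81·54.8)) / 9.81 = (8.601 + 33.90) / 9.81 = 4.332 s.

4.332 s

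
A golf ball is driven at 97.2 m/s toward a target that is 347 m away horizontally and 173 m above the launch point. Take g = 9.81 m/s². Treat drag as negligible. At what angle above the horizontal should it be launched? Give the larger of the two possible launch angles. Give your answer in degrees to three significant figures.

78.1°

Trajectory: y = x tanθ − g x² (1 + tan²θ)/(2v₀²). With x = 347, y = 173, v₀ = 97.2, g = 9.81:
62.51 tan²θ − 347 tanθ + (235.5) = 0.
tanθ = [347 ± √(347² − 4 × 62.51 × (235.5))] / (2 × 62.51) = (347 ± 248.0) / 125.0, giving tanθ = 0.7916 or 4.759.
θ = 38.37° or 78.13°; the larger is 78.13°.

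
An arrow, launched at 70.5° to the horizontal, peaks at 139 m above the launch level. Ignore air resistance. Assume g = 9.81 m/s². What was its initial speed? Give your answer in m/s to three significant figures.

55.4 m/s

At the peak v_y = 0, so v_y0 = √(2gH) = √(2 × 9.81 × 139) = 52.22 m/s.
v_y0 = v₀ sin θ ⇒ v₀ = 52.22 / sin 70.5° = 55.40 m/s.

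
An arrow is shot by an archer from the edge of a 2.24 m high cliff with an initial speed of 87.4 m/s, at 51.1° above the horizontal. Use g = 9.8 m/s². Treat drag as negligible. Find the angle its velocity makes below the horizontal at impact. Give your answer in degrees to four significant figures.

51.23°

vₓ = 87.40 cos 51.1° = 54.88 m/s; v_y0 = 87.40 sin 51.1° = 68.02 m/s.
With up positive and y = 0 at the ground: y(t) = 2.24 + (68.02) t − 4.900 t². Setting y = 0 and taking the positive root: t = [68.02 + √(68.02² + 2·9.80·2.24)] / 9.80 = (68.02 + 68.34) / 9.80 = 13.91 s.
At impact: v_y = v_y0 − g t = −68.34 m/s; vₓ = 54.88 m/s.
Angle below horizontal: arctan(|v_y|/vₓ) = arctan(68.34/54.88) = 51.23°.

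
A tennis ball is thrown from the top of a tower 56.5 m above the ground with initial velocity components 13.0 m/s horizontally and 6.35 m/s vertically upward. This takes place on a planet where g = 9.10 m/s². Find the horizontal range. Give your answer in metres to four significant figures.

Vertical motion (up positive, ground at y = 0): 4.550 t² − (6.350) t − 56.5 = 0, so t = (6.350 + √(6.350² + 2·9.10·56.5)) / 9.10 = (6.350 + 32.69) / 9.10 = 4.290 s.
Horizontal distance: R = vₓ t = 13.00 × 4.290 = 55.77 m.

55.77 m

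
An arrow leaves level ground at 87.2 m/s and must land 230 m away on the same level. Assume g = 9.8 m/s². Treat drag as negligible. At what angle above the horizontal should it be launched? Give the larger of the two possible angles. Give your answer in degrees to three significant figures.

81.4°

Level-ground range R = v₀² sin(2θ)/g ⇒ sin(2θ) = gR/v₀² = 9.80 × 230 / 87.2² = 0.2964.
2θ = 17.24° or 180° − 17.24° = 162.8°, so θ = 8.622° or 81.38°.
The larger angle is 81.38°.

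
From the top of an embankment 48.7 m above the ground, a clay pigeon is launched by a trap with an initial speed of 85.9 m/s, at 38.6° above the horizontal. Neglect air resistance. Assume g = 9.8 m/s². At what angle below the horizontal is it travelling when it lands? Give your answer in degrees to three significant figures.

Components: vₓ = 85.90 cos 38.6° = 67.13 m/s, v_y0 = 85.90 sin 38.6° = 53.59 m/s.
Vertical motion (up positive, ground at y = 0): 4.900 t² − (53.59) t − 48.7 = 0, so t = (53.59 + √(53.59² + 2·9.80·48.7)) / 9.80 = (53.59 + 61.86) / 9.80 = 11.78 s.
At impact: v_y = v_y0 − g t = −61.86 m/s; vₓ = 67.13 m/s.
Angle below horizontal: arctan(|v_y|/vₓ) = arctan(61.86/67.13) = 42.66°.

42.7°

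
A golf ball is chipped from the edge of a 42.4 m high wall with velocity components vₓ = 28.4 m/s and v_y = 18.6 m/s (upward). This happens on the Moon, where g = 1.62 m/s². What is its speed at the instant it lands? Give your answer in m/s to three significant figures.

With up positive and y = 0 at the ground: y(t) = 42.4 + (18.60) t − 0.8100 t². Setting y = 0 and taking the positive root: t = [18.60 + √(18.60² + 2·1.62·42.4)] / 1.62 = (18.60 + 21.98) / 1.62 = 25.05 s.
Vertical velocity at impact: v_y = v_y0 − g t = 18.60 − 1.62 × 25.05 = −21.98 m/s.
Speed: |v| = √(vₓ² + v_y²) = √(28.40² + 21.98²) = 35.92 m/s.

35.9 m/s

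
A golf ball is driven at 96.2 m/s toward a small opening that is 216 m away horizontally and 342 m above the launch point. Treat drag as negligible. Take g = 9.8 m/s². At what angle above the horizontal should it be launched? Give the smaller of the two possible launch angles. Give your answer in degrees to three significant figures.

66.6°

Trajectory: y = x tanθ − g x² (1 + tan²θ)/(2v₀²). With x = 216, y = 342, v₀ = 96.2, g = 9.80:
24.70 tan²θ − 216 tanθ + (366.7) = 0.
tanθ = [216 ± √(216² − 4 × 24.70 × (366.7))] / (2 × 24.70) = (216 ± 102.1) / 49.41, giving tanθ = 2.306 or 6.438.
θ = 66.55° or 81.17°; the smaller is 66.55°.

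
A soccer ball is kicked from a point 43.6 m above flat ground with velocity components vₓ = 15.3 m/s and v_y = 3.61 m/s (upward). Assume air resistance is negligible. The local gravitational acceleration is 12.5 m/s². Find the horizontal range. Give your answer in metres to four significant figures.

45.07 m

The projectile lands when y = 43.6 + (3.610) t − ½·12.5·t² = 0. Positive root: t = (3.610 + √(3.610² + 2·12.5·43.6)) / 12.5 = (3.610 + 33.21) / 12.5 = 2.946 s.
Horizontal distance: R = vₓ t = 15.30 × 2.946 = 45.07 m.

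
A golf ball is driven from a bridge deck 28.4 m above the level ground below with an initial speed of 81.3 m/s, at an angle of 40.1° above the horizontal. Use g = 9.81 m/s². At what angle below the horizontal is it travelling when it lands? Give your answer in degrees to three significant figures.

Resolve: vₓ = 81.30 cos 40.1° = 62.19 m/s and v_y0 = 81.30 sin 40.1° = 52.37 m/s.
With up positive and y = 0 at the ground: y(t) = 28.4 + (52.37) t − 4.905 t². Setting y = 0 and taking the positive root: t = [52.37 + √(52.37² + 2·9.81·28.4)] / 9.81 = (52.37 + 57.44) / 9.81 = 11.19 s.
At impact: v_y = v_y0 − g t = −57.44 m/s; vₓ = 62.19 m/s.
Angle below horizontal: arctan(|v_y|/vₓ) = arctan(57.44/62.19) = 42.73°.

42.7°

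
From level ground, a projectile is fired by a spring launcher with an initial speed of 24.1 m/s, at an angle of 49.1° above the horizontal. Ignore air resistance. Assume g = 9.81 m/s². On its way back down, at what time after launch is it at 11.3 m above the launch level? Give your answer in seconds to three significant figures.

Components: vₓ = 24.10 cos 49.1° = 15.78 m/s, v_y0 = 24.10 sin 49.1° = 18.22 m/s.
Height y(t) = 18.22 t − 4.905 t² = 11.3 gives 4.905 t² − 18.22 t + 11.3 = 0.
t = [18.22 ± √(18.22² − 2·9.81·11.3)] / 9.81 = (18.22 ± 10.49) / 9.81, so t = 0.7872 s or t = 2.927 s.
The descending-branch root is 2.927 s.

2.93 s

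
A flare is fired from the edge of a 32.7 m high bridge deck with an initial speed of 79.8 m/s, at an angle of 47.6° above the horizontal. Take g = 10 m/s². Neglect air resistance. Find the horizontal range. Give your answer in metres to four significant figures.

662.8 m

Horizontal component vₓ = 79.80 cos 47.6° = 53.81 m/s; vertical v_y0 = 79.80 sin 47.6° = 58.93 m/s.
Vertical motion (up positive, ground at y = 0): 5.000 t² − (58.93) t − 32.7 = 0, so t = (58.93 + √(58.93² + 2·10.0·32.7)) / 10.0 = (58.93 + 64.24) / 10.0 = 12.32 s.
Horizontal distance: R = vₓ t = 53.81 × 12.32 = 662.8 m.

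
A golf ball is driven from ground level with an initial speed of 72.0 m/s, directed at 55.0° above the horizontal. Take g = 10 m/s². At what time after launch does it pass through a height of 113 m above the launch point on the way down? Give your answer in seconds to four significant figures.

Resolve: vₓ = 72.00 cos 55.0° = 41.30 m/s and v_y0 = 72.00 sin 55.0° = 58.98 m/s.
Height y(t) = 58.98 t − 5.000 t² = 113 gives 5.000 t² − 58.98 t + 113 = 0.
t = [58.98 ± √(58.98² − 2·10.0·113)] / 10.0 = (58.98 ± 34.91) / 10.0, so t = 2.407 s or t = 9.389 s.
The descending-branch root is 9.389 s.

9.389 s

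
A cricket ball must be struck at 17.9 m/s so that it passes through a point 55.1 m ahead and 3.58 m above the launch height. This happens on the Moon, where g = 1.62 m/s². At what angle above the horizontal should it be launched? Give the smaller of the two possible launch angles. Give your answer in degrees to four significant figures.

11.88°

Trajectory: y = x tanθ − g x² (1 + tan²θ)/(2v₀²). With x = 55.1, y = 3.58, v₀ = 17.9, g = 1.62:
7.675 tan²θ − 55.1 tanθ + (11.26) = 0.
tanθ = [55.1 ± √(55.1² − 4 × 7.675 × (11.26))] / (2 × 7.675) = (55.1 ± 51.87) / 15.35, giving tanθ = 0.2104 or 6.969.
θ = 11.88° or 81.83°; the smaller is 11.88°.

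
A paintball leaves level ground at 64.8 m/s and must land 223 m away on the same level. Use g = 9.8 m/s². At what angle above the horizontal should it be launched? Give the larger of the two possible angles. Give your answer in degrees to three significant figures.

74.3°

Level-ground range R = v₀² sin(2θ)/g ⇒ sin(2θ) = gR/v₀² = 9.80 × 223 / 64.8² = 0.5205.
2θ = 31.36° or 180° − 31.36° = 148.6°, so θ = 15.68° or 74.32°.
The larger angle is 74.32°.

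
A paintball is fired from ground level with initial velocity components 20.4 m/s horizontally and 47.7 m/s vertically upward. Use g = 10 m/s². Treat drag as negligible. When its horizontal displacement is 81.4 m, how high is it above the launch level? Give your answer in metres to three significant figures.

At x = 81.4 m, t = x/vₓ = 81.4/20.40 = 3.990 s.
Height: y = v_y0 t − ½ g t² = 47.70 × 3.990 − 5.000 × 3.990² = 190.3 − 79.61 = 110.7 m.

111 m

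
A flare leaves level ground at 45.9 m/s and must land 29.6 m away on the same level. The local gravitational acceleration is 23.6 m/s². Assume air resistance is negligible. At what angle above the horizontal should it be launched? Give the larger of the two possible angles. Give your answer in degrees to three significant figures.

R = v₀² sin 2θ / g gives sin 2θ = gR/v₀² = 23.6·29.6/45.9² = 0.3316.
2θ = 19.36° or 180° − 19.36° = 160.6°, so θ = 9.682° or 80.32°.
The larger angle is 80.32°.

80.3°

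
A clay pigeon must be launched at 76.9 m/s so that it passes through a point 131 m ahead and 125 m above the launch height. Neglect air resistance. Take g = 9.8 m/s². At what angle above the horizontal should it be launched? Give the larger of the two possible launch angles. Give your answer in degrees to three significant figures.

82.9°

Trajectory: y = x tanθ − g x² (1 + tan²θ)/(2v₀²). With x = 131, y = 125, v₀ = 76.9, g = 9.80:
14.22 tan²θ − 131 tanθ + (139.2) = 0.
tanθ = [131 ± √(131² − 4 × 14.22 × (139.2))] / (2 × 14.22) = (131 ± 96.14) / 28.44, giving tanθ = 1.226 or 7.987.
θ = 50.79° or 82.86°; the larger is 82.86°.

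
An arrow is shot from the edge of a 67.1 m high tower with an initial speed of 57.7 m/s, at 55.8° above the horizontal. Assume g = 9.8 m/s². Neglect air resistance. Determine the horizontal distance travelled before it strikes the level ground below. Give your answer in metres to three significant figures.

Resolve: vₓ = 57.70 cos 55.8° = 32.43 m/s and v_y0 = 57.70 sin 55.8° = 47.72 m/s.
Vertical motion (up positive, ground at y = 0): 4.900 t² − (47.72) t − 67.1 = 0, so t = (47.72 + √(47.72² + 2·9.80·67.1)) / 9.80 = (47.72 + 59.94) / 9.80 = 10.99 s.
Horizontal distance: R = vₓ t = 32.43 × 10.99 = 356.3 m.

356 m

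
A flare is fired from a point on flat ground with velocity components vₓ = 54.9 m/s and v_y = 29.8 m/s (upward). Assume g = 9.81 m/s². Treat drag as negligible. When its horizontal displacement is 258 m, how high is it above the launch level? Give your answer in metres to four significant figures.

31.72 m

At x = 258 m, t = x/vₓ = 258/54.90 = 4.699 s.
Height: y = v_y0 t − ½ g t² = 29.80 × 4.699 − 4.905 × 4.699² = 140.0 − 108.3 = 31.72 m.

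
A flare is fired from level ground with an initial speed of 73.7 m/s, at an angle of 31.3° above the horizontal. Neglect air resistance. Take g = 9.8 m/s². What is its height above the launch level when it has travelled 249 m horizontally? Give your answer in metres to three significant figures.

Components: vₓ = 73.70 cos 31.3° = 62.97 m/s, v_y0 = 73.70 sin 31.3° = 38.29 m/s.
At x = 249 m, t = x/vₓ = 249/62.97 = 3.954 s.
Height: y = v_y0 t − ½ g t² = 38.29 × 3.954 − 4.900 × 3.954² = 151.4 − 76.61 = 74.79 m.

74.8 m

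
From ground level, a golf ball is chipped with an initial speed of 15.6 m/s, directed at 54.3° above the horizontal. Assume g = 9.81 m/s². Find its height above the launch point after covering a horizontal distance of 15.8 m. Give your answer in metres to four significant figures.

7.212 m

Horizontal component vₓ = 15.60 cos 54.3° = 9.103 m/s; vertical v_y0 = 15.60 sin 54.3° = 12.67 m/s.
Time to reach x = 15.8 m: t = x/vₓ = 15.8/9.103 = 1.736 s.
Height: y = v_y0 t − ½ g t² = 12.67 × 1.736 − 4.905 × 1.736² = 21.99 − 14.78 = 7.212 m.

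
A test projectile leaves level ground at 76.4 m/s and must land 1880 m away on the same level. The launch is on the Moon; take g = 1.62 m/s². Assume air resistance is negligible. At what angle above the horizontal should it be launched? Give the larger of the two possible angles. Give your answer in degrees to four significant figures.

74.27°

From R = (v₀²/g) sin 2θ: sin 2θ = 1.62 × 1880 / 5837.0 = 0.5218.
2θ = 31.45° or 180° − 31.45° = 148.5°, so θ = 15.73° or 74.27°.
The larger angle is 74.27°.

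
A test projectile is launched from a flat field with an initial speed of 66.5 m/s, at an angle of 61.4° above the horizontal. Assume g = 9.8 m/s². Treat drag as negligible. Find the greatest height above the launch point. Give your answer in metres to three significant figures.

vₓ = 66.50 cos 61.4° = 31.83 m/s; v_y0 = 66.50 sin 61.4° = 58.39 m/s.
Peak height H = v_y0² / (2g) = 3408.9 / 19.60 = 173.9 m.

174 m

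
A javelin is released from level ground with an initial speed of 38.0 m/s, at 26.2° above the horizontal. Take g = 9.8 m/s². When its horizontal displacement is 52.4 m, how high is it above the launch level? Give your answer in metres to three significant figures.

14.2 m

Resolve: vₓ = 38.00 cos 26.2° = 34.10 m/s and v_y0 = 38.00 sin 26.2° = 16.78 m/s.
x = vₓ t ⇒ t = 52.4/34.10 = 1.537 s.
Height: y = v_y0 t − ½ g t² = 16.78 × 1.537 − 4.900 × 1.537² = 25.78 − 11.57 = 14.21 m.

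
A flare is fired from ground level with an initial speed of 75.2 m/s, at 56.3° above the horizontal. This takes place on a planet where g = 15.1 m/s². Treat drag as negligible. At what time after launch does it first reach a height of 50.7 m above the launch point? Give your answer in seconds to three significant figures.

0.910 s

Horizontal component vₓ = 75.20 cos 56.3° = 41.72 m/s; vertical v_y0 = 75.20 sin 56.3° = 62.56 m/s.
Height y(t) = 62.56 t − 7.550 t² = 50.7 gives 7.550 t² − 62.56 t + 50.7 = 0.
Quadratic formula: t = (62.56 ± √2383.0) / 15.1 = (62.56 ± 48.82) / 15.1 → t = 0.9104 s or 7.376 s.
The first (ascending) time is 0.9104 s.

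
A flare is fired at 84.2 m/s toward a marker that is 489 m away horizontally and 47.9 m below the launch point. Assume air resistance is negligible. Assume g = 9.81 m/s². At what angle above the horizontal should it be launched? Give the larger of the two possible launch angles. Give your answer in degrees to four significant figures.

Trajectory: y = x tanθ − g x² (1 + tan²θ)/(2v₀²). With x = 489, y = −47.9, v₀ = 84.2, g = 9.81:
165.4 tan²θ − 489 tanθ + (117.5) = 0.
tanθ = [489 ± √(489² − 4 × 165.4 × (117.5))] / (2 × 165.4) = (489 ± 401.7) / 330.9, giving tanθ = 0.2639 or 2.692.
θ = 14.78° or 69.62°; the larger is 69.62°.

69.62°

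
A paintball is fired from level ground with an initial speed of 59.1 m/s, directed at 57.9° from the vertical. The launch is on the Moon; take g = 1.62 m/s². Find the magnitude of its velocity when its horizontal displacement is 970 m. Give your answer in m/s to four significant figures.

50.06 m/s

Horizontal component vₓ = 59.10 sin 57.9° = 50.06 m/s; vertical v_y0 = 59.10 cos 57.9° = 31.41 m/s.
Time to reach x = 970 m: t = x/vₓ = 970/50.06 = 19.37 s.
Vertical velocity there: v_y = v_y0 − g t = 31.41 − 1.62 × 19.37 = 0.01840 m/s.
Speed: √(vₓ² + v_y²) = √(50.06² + 0.01840²) = 50.06 m/s.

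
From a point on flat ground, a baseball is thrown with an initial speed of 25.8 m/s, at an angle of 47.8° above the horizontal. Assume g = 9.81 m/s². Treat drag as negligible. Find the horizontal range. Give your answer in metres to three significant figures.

67.5 m

Components: vₓ = 25.80 cos 47.8° = 17.33 m/s, v_y0 = 25.80 sin 47.8° = 19.11 m/s.
Time aloft: T = 2 v_y0 / g = 2 × 19.11 / 9.81 = 3.897 s.
Range: R = vₓ T = 17.33 × 3.897 = 67.53 m.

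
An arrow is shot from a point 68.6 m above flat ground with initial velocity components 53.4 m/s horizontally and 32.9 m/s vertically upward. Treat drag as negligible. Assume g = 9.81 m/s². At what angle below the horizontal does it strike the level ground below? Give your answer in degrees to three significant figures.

With up positive and y = 0 at the ground: y(t) = 68.6 + (32.90) t − 4.905 t². Setting y = 0 and taking the positive root: t = [32.90 + √(32.90² + 2·9.81·68.6)] / 9.81 = (32.90 + 49.28) / 9.81 = 8.377 s.
At impact: v_y = v_y0 − g t = −49.28 m/s; vₓ = 53.40 m/s.
Angle below horizontal: arctan(|v_y|/vₓ) = arctan(49.28/53.40) = 42.70°.

42.7°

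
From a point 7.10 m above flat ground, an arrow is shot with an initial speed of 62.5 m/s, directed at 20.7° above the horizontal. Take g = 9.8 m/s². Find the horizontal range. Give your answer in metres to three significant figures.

vₓ = 62.50 cos 20.7° = 58.47 m/s; v_y0 = 62.50 sin 20.7° = 22.09 m/s.
With up positive and y = 0 at the ground: y(t) = 7.10 + (22.09) t − 4.900 t². Setting y = 0 and taking the positive root: t = [22.09 + √(22.09² + 2·9.80·7.10)] / 9.80 = (22.09 + 25.04) / 9.80 = 4.810 s.
Horizontal distance: R = vₓ t = 58.47 × 4.810 = 281.2 m.

281 m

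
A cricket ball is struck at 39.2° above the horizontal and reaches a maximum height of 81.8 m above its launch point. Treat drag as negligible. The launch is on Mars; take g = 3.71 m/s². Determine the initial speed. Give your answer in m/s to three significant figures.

At the peak v_y = 0, so v_y0 = √(2gH) = √(2 × 3.71 × 81.8) = 24.64 m/s.
v_y0 = v₀ sin θ ⇒ v₀ = 24.64 / sin 39.2° = 38.98 m/s.

39.0 m/s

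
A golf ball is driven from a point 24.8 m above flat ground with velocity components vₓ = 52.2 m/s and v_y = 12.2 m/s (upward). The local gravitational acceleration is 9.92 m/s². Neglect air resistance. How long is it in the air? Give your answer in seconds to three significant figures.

3.78 s

With up positive and y = 0 at the ground: y(t) = 24.8 + (12.20) t − 4.960 t². Setting y = 0 and taking the positive root: t = [12.20 + √(12.20² + 2·9.92·24.8)] / 9.92 = (12.20 + 25.32) / 9.92 = 3.782 s.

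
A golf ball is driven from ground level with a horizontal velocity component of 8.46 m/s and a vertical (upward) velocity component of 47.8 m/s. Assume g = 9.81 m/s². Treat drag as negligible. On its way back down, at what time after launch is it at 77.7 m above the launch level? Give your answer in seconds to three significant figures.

Set y = v_y0 t − ½ g t² = 77.7: 4.905 t² − 47.80 t + 77.7 = 0.
t = [47.80 ± √(47.80² − 2·9.81·77.7)] / 9.81 = (47.80 ± 27.57) / 9.81, so t = 2.062 s or t = 7.683 s.
The descending-branch root is 7.683 s.

7.68 s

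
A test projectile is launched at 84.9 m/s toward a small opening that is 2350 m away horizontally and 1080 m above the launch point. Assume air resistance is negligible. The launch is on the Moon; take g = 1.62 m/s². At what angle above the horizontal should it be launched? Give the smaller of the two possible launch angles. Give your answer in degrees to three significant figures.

Trajectory: y = x tanθ − g x² (1 + tan²θ)/(2v₀²). With x = 2350, y = 1080, v₀ = 84.9, g = 1.62:
620.6 tan²θ − 2350 tanθ + (1701) = 0.
tanθ = [2350 ± √(2350² − 4 × 620.6 × (1701))] / (2 × 620.6) = (2350 ± 1141) / 1241, giving tanθ = 0.9744 or 2.812.
θ = 44.26° or 70.43°; the smaller is 44.26°.

44.3°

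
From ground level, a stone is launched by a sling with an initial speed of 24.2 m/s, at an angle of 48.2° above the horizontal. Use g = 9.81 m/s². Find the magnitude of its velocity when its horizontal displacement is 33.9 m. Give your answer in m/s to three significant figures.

16.3 m/s

Horizontal component vₓ = 24.20 cos 48.2° = 16.13 m/s; vertical v_y0 = 24.20 sin 48.2° = 18.04 m/s.
At x = 33.9 m, t = x/vₓ = 33.9/16.13 = 2.102 s.
Vertical velocity there: v_y = v_y0 − g t = 18.04 − 9.81 × 2.102 = −2.577 m/s.
Speed: √(vₓ² + v_y²) = √(16.13² + 2.577²) = 16.33 m/s.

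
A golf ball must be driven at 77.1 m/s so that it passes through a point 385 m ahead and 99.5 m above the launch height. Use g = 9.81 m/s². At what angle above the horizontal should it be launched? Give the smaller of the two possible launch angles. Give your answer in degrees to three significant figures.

37.2°

Trajectory: y = x tanθ − g x² (1 + tan²θ)/(2v₀²). With x = 385, y = 99.5, v₀ = 77.1, g = 9.81:
122.3 tan²θ − 385 tanθ + (221.8) = 0.
tanθ = [385 ± √(385² − 4 × 122.3 × (221.8))] / (2 × 122.3) = (385 ± 199.3) / 244.6, giving tanθ = 0.7593 or 2.389.
θ = 37.21° or 67.28°; the smaller is 37.21°.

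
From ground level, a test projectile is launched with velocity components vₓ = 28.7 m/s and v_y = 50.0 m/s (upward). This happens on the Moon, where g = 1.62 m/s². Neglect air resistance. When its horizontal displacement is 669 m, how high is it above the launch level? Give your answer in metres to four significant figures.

Time to reach x = 669 m: t = x/vₓ = 669/28.70 = 23.31 s.
Height: y = v_y0 t − ½ g t² = 50.00 × 23.31 − 0.8100 × 23.31² = 1166 − 440.1 = 725.4 m.

725.4 m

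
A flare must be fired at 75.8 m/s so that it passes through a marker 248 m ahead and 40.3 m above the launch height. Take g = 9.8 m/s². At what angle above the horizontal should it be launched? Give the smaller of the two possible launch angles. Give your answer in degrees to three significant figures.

Trajectory: y = x tanθ − g x² (1 + tan²θ)/(2v₀²). With x = 248, y = 40.3, v₀ = 75.8, g = 9.80:
52.45 tan²θ − 248 tanθ + (92.75) = 0.
tanθ = [248 ± √(248² − 4 × 52.45 × (92.75))] / (2 × 52.45) = (248 ± 205.0) / 104.9, giving tanθ = 0.4095 or 4.319.
θ = 22.27° or 76.96°; the smaller is 22.27°.

22.3°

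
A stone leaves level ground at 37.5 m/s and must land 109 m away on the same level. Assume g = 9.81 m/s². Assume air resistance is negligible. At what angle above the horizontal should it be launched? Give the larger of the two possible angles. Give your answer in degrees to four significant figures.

65.25°

R = v₀² sin 2θ / g gives sin 2θ = gR/v₀² = 9.81·109/37.5² = 0.7604.
2θ = 49.50° or 180° − 49.50° = 130.5°, so θ = 24.75° or 65.25°.
The larger angle is 65.25°.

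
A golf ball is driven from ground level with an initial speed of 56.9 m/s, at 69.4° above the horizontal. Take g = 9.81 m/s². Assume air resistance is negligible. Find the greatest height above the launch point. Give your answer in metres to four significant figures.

144.6 m

Horizontal component vₓ = 56.90 cos 69.4° = 20.02 m/s; vertical v_y0 = 56.90 sin 69.4° = 53.26 m/s.
At the apex v_y = 0, so H = v_y0²/(2g) = 53.26²/19.62 = 144.6 m.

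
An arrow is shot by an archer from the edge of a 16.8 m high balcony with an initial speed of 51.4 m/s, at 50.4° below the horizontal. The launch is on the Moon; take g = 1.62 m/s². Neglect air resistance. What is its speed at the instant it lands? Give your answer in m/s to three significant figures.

51.9 m/s

Horizontal component vₓ = 51.40 cos 50.4° = 32.76 m/s; vertical v_y0 = −39.60 m/s (downward).
The projectile lands when y = 16.8 + (−39.60) t − ½·1.62·t² = 0. Positive root: t = (−39.60 + √(39.60² + 2·1.62·16.8)) / 1.62 = (−39.60 + 40.29) / 1.62 = 0.4206 s.
Vertical velocity at impact: v_y = v_y0 − g t = −39.60 − 1.62 × 0.4206 = −40.29 m/s.
Speed: |v| = √(vₓ² + v_y²) = √(32.76² + 40.29²) = 51.93 m/s.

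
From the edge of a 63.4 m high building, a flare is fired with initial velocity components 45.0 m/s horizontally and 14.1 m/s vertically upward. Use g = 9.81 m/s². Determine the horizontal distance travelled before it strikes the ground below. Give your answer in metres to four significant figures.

238.9 m

With up positive and y = 0 at the ground: y(t) = 63.4 + (14.10) t − 4.905 t². Setting y = 0 and taking the positive root: t = [14.10 + √(14.10² + 2·9.81·63.4)] / 9.81 = (14.10 + 37.98) / 9.81 = 5.309 s.
Horizontal distance: R = vₓ t = 45.00 × 5.309 = 238.9 m.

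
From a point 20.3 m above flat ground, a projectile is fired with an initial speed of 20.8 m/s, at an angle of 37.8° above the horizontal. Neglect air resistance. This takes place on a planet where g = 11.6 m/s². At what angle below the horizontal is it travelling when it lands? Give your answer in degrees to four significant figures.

Resolve: vₓ = 20.80 cos 37.8° = 16.44 m/s and v_y0 = 20.80 sin 37.8° = 12.75 m/s.
The projectile lands when y = 20.3 + (12.75) t − ½·11.6·t² = 0. Positive root: t = (12.75 + √(12.75² + 2·11.6·20.3)) / 11.6 = (12.75 + 25.17) / 11.6 = 3.269 s.
At impact: v_y = v_y0 − g t = −25.17 m/s; vₓ = 16.44 m/s.
Angle below horizontal: arctan(|v_y|/vₓ) = arctan(25.17/16.44) = 56.86°.

56.86°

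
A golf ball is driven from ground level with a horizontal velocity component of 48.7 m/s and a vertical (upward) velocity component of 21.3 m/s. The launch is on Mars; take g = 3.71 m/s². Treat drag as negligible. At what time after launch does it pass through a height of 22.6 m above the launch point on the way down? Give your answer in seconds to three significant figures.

Require v_y0 t − ½ g t² = 22.6, i.e. 1.855 t² − 21.30 t + 22.6 = 0.
Quadratic formula: t = (21.30 ± √286.00) / 3.71 = (21.30 ± 16.91) / 3.71 → t = 1.183 s or 10.30 s.
The descending-branch root is 10.30 s.

10.3 s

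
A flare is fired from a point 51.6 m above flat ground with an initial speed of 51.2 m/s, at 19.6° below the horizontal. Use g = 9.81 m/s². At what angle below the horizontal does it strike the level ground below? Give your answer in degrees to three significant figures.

36.9°

vₓ = 51.20 cos 19.6° = 48.23 m/s; v_y0 = −17.18 m/s (downward).
The projectile lands when y = 51.6 + (−17.18) t − ½·9.81·t² = 0. Positive root: t = (−17.18 + √(17.18² + 2·9.81·51.6)) / 9.81 = (−17.18 + 36.16) / 9.81 = 1.935 s.
At impact: v_y = v_y0 − g t = −36.16 m/s; vₓ = 48.23 m/s.
Angle below horizontal: arctan(|v_y|/vₓ) = arctan(36.16/48.23) = 36.86°.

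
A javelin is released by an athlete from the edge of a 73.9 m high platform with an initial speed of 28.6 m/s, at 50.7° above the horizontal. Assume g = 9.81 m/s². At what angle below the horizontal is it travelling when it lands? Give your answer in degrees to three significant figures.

67.6°

vₓ = 28.60 cos 50.7° = 18.11 m/s; v_y0 = 28.60 sin 50.7° = 22.13 m/s.
With up positive and y = 0 at the ground: y(t) = 73.9 + (22.13) t − 4.905 t². Setting y = 0 and taking the positive root: t = [22.13 + √(22.13² + 2·9.81·73.9)] / 9.81 = (22.13 + 44.04) / 9.81 = 6.746 s.
At impact: v_y = v_y0 − g t = −44.04 m/s; vₓ = 18.11 m/s.
Angle below horizontal: arctan(|v_y|/vₓ) = arctan(44.04/18.11) = 67.64°.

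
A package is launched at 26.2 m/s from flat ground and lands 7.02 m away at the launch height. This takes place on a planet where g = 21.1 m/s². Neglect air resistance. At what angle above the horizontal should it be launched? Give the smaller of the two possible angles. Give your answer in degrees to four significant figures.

Level-ground range R = v₀² sin(2θ)/g ⇒ sin(2θ) = gR/v₀² = 21.1 × 7.02 / 26.2² = 0.2158.
2θ = 12.46° or 180° − 12.46° = 167.5°, so θ = 6.231° or 83.77°.
The smaller angle is 6.231°.

6.231°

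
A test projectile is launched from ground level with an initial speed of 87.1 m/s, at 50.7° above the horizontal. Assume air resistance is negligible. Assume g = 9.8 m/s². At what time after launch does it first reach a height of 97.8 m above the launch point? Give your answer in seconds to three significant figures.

1.65 s

Horizontal component vₓ = 87.10 cos 50.7° = 55.17 m/s; vertical v_y0 = 87.10 sin 50.7° = 67.40 m/s.
Set y = v_y0 t − ½ g t² = 97.8: 4.900 t² − 67.40 t + 97.8 = 0.
t = [67.40 ± √(67.40² − 2·9.80·97.8)] / 9.80 = (67.40 ± 51.25) / 9.80, so t = 1.649 s or t = 12.11 s.
The first (ascending) time is 1.649 s.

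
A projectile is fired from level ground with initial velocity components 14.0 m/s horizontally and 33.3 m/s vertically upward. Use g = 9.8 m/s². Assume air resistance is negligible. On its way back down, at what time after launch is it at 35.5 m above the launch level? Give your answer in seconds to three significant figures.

Require v_y0 t − ½ g t² = 35.5, i.e. 4.900 t² − 33.30 t + 35.5 = 0.
Quadratic formula: t = (33.30 ± √413.09) / 9.80 = (33.30 ± 20.32) / 9.80 → t = 1.324 s or 5.472 s.
The descending-branch root is 5.472 s.

5.47 s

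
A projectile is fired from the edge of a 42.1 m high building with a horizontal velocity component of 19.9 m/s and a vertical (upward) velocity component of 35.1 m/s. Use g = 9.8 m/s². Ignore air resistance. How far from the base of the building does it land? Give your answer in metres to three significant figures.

163 m

Vertical motion (up positive, ground at y = 0): 4.900 t² − (35.10) t − 42.1 = 0, so t = (35.10 + √(35.10² + 2·9.80·42.1)) / 9.80 = (35.10 + 45.36) / 9.80 = 8.210 s.
Horizontal distance: R = vₓ t = 19.90 × 8.210 = 163.4 m.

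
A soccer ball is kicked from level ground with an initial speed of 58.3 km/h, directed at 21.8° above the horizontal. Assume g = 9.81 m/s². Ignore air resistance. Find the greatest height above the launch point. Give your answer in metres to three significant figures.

1.84 m

Convert: 58.3 km/h = 58.3/3.6 = 16.19 m/s.
vₓ = 16.19 cos 21.8° = 15.04 m/s; v_y0 = 16.19 sin 21.8° = 6.014 m/s.
Maximum height: H = v_y0² / (2g) = 6.014² / (2 × 9.81) = 1.843 m.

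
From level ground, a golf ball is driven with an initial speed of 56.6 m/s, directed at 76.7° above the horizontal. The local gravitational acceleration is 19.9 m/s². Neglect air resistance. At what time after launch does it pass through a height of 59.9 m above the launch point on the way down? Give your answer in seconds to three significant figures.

4.05 s

Horizontal component vₓ = 56.60 cos 76.7° = 13.02 m/s; vertical v_y0 = 56.60 sin 76.7° = 55.08 m/s.
Height y(t) = 55.08 t − 9.950 t² = 59.9 gives 9.950 t² − 55.08 t + 59.9 = 0.
Quadratic formula: t = (55.08 ± √650.00) / 19.9 = (55.08 ± 25.50) / 19.9 → t = 1.487 s or 4.049 s.
The descending-branch root is 4.049 s.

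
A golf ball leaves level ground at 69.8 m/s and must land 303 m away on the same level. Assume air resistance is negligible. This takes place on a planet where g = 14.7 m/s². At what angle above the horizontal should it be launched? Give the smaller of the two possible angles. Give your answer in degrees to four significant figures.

33.05°

Level-ground range R = v₀² sin(2θ)/g ⇒ sin(2θ) = gR/v₀² = 14.7 × 303 / 69.8² = 0.9142.
2θ = 66.09° or 180° − 66.09° = 113.9°, so θ = 33.05° or 56.95°.
The smaller angle is 33.05°.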